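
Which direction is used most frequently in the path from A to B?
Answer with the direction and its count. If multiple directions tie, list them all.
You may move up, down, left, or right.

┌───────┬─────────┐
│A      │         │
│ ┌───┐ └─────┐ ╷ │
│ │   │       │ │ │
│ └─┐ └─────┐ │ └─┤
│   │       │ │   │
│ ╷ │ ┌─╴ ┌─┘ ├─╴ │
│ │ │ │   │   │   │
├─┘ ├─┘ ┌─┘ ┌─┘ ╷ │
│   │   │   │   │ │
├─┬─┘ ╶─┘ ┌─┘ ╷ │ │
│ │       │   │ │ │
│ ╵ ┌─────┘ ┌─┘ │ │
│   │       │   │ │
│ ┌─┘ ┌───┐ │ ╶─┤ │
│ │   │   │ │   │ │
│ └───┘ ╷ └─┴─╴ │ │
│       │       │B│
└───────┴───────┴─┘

Directions: right, right, right, down, right, right, right, down, down, left, down, left, down, left, left, left, down, left, down, down, right, right, right, up, right, down, right, right, right, up, left, up, right, up, up, up, right, down, down, down, down, down
Counts: {'right': 15, 'down': 14, 'left': 7, 'up': 6}
Most common: right (15 times)

Solution:

┌───────┬─────────┐
│A → → ↓│         │
│ ┌───┐ └─────┐ ╷ │
│ │   │↳ → → ↓│ │ │
│ └─┐ └─────┐ │ └─┤
│   │       │↓│   │
│ ╷ │ ┌─╴ ┌─┘ ├─╴ │
│ │ │ │   │↓ ↲│↱ ↓│
├─┘ ├─┘ ┌─┘ ┌─┘ ╷ │
│   │   │↓ ↲│  ↑│↓│
├─┬─┘ ╶─┘ ┌─┘ ╷ │ │
│ │↓ ← ← ↲│   │↑│↓│
│ ╵ ┌─────┘ ┌─┘ │ │
│↓ ↲│       │↱ ↑│↓│
│ ┌─┘ ┌───┐ │ ╶─┤ │
│↓│   │↱ ↓│ │↑ ↰│↓│
│ └───┘ ╷ └─┴─╴ │ │
│↳ → → ↑│↳ → → ↑│B│
└───────┴───────┴─┘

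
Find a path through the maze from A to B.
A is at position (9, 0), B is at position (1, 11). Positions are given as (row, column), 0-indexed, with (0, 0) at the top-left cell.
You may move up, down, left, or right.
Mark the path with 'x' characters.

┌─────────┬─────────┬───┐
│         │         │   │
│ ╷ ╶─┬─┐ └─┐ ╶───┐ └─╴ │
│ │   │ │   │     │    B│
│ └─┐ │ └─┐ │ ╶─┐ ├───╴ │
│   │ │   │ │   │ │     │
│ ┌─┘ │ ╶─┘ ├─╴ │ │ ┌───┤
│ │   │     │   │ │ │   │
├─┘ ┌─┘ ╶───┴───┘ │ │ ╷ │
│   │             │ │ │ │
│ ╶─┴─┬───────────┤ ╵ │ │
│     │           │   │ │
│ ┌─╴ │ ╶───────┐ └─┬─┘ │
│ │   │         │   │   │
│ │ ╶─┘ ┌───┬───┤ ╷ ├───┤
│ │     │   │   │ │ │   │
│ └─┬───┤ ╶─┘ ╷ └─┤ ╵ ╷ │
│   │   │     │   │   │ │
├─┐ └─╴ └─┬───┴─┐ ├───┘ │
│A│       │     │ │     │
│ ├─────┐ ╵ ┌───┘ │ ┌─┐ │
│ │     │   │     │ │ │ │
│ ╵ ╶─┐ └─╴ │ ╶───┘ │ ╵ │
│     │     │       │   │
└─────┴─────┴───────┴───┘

Finding the shortest path from (9, 0) to (1, 11):
Path length: 55 steps
Directions: down → down → right → up → right → right → down → right → right → up → left → up → left → left → left → up → left → up → up → up → up → right → up → right → up → up → left → up → right → right → right → down → right → down → down → left → left → down → right → right → right → right → right → up → up → up → left → left → up → right → right → right → down → right → right

Solution:

┌─────────┬─────────┬───┐
│  x x x x│  x x x x│   │
│ ╷ ╶─┬─┐ └─┐ ╶───┐ └─╴ │
│ │x x│ │x x│x x x│x x B│
│ └─┐ │ └─┐ │ ╶─┐ ├───╴ │
│   │x│   │x│   │x│     │
│ ┌─┘ │ ╶─┘ ├─╴ │ │ ┌───┤
│ │x x│x x x│   │x│ │   │
├─┘ ┌─┘ ╶───┴───┘ │ │ ╷ │
│x x│  x x x x x x│ │ │ │
│ ╶─┴─┬───────────┤ ╵ │ │
│x    │           │   │ │
│ ┌─╴ │ ╶───────┐ └─┬─┘ │
│x│   │         │   │   │
│ │ ╶─┘ ┌───┬───┤ ╷ ├───┤
│x│     │   │   │ │ │   │
│ └─┬───┤ ╶─┘ ╷ └─┤ ╵ ╷ │
│x x│   │     │   │   │ │
├─┐ └─╴ └─┬───┴─┐ ├───┘ │
│A│x x x x│     │ │     │
│ ├─────┐ ╵ ┌───┘ │ ┌─┐ │
│x│x x x│x x│     │ │ │ │
│ ╵ ╶─┐ └─╴ │ ╶───┘ │ ╵ │
│x x  │x x x│       │   │
└─────┴─────┴───────┴───┘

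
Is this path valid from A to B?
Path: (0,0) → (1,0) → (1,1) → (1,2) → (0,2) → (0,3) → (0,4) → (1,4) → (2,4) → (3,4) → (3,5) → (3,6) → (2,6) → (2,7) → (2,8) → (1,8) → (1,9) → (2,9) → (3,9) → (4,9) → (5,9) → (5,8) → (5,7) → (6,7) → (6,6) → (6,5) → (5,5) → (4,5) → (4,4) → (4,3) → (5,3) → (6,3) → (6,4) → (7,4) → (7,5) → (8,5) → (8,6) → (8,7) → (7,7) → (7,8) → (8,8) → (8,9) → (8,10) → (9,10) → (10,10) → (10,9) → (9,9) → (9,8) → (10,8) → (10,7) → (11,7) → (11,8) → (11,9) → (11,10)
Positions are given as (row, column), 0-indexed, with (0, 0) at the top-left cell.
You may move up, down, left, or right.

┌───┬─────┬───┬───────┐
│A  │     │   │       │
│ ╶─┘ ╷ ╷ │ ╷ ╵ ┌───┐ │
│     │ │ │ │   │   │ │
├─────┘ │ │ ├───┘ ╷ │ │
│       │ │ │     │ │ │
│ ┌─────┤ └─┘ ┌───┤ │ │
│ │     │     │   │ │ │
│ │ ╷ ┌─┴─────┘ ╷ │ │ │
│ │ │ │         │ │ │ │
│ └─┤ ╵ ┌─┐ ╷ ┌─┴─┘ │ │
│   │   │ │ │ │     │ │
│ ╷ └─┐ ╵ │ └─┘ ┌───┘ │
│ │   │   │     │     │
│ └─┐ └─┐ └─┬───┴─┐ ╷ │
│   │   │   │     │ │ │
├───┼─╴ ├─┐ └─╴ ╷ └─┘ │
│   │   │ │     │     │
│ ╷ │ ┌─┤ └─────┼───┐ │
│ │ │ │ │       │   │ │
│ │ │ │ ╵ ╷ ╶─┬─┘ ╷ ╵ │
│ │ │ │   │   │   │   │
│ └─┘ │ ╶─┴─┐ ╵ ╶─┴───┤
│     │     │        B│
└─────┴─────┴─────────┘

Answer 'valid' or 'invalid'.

Checking path validity:
Result: All consecutive moves are passable.

valid

Correct solution:

┌───┬─────┬───┬───────┐
│A  │↱ → ↓│   │       │
│ ╶─┘ ╷ ╷ │ ╷ ╵ ┌───┐ │
│↳ → ↑│ │↓│ │   │↱ ↓│ │
├─────┘ │ │ ├───┘ ╷ │ │
│       │↓│ │↱ → ↑│↓│ │
│ ┌─────┤ └─┘ ┌───┤ │ │
│ │     │↳ → ↑│   │↓│ │
│ │ ╷ ┌─┴─────┘ ╷ │ │ │
│ │ │ │↓ ← ↰    │ │↓│ │
│ └─┤ ╵ ┌─┐ ╷ ┌─┴─┘ │ │
│   │  ↓│ │↑│ │↓ ← ↲│ │
│ ╷ └─┐ ╵ │ └─┘ ┌───┘ │
│ │   │↳ ↓│↑ ← ↲│     │
│ └─┐ └─┐ └─┬───┴─┐ ╷ │
│   │   │↳ ↓│  ↱ ↓│ │ │
├───┼─╴ ├─┐ └─╴ ╷ └─┘ │
│   │   │ │↳ → ↑│↳ → ↓│
│ ╷ │ ┌─┤ └─────┼───┐ │
│ │ │ │ │       │↓ ↰│↓│
│ │ │ │ ╵ ╷ ╶─┬─┘ ╷ ╵ │
│ │ │ │   │   │↓ ↲│↑ ↲│
│ └─┘ │ ╶─┴─┐ ╵ ╶─┴───┤
│     │     │  ↳ → → B│
└─────┴─────┴─────────┘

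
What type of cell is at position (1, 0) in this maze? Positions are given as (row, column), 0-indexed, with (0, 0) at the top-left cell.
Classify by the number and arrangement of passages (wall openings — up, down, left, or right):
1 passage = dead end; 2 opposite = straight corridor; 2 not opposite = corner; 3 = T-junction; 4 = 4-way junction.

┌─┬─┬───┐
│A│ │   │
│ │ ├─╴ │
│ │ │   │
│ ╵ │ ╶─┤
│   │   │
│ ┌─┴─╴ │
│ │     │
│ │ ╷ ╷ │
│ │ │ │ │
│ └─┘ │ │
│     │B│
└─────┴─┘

Checking cell at (1, 0):
Number of passages: 2
Cell type: straight corridor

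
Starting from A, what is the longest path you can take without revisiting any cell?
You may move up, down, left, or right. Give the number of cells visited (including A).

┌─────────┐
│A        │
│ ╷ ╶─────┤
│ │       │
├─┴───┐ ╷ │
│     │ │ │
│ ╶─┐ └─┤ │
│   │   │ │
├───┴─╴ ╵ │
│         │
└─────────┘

Finding longest simple path using DFS:
Start: (0, 0)
Longest path visits 17 cells
Path: A → right → down → right → right → right → down → down → down → left → up → left → up → left → left → down → right

Solution:

┌─────────┐
│A ↓      │
│ ╷ ╶─────┤
│ │↳ → → ↓│
├─┴───┐ ╷ │
│↓ ← ↰│ │↓│
│ ╶─┐ └─┤ │
│↳ B│↑ ↰│↓│
├───┴─╴ ╵ │
│      ↑ ↲│
└─────────┘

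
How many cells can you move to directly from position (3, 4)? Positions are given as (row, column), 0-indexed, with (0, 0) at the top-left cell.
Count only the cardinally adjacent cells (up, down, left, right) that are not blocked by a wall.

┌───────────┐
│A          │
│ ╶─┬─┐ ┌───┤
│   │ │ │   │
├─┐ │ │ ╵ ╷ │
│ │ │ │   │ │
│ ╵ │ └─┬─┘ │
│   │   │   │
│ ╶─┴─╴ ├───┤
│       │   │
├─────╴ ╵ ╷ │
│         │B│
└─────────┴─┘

Checking passable neighbors of (3, 4):
Neighbors: (3, 5)
Count: 1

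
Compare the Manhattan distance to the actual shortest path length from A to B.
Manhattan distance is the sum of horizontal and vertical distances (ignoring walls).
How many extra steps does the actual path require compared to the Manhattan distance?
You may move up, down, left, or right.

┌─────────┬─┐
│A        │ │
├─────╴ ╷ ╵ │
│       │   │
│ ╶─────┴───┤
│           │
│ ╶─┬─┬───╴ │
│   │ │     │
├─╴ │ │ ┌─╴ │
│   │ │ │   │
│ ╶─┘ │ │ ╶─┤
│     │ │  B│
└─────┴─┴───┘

Manhattan distance: |5 - 0| + |5 - 0| = 10
Actual path length: 18
Extra steps: 18 - 10 = 8

Solution:

┌─────────┬─┐
│A → → ↓  │ │
├─────╴ ╷ ╵ │
│↓ ← ← ↲│   │
│ ╶─────┴───┤
│↳ → → → → ↓│
│ ╶─┬─┬───╴ │
│   │ │    ↓│
├─╴ │ │ ┌─╴ │
│   │ │ │↓ ↲│
│ ╶─┘ │ │ ╶─┤
│     │ │↳ B│
└─────┴─┴───┘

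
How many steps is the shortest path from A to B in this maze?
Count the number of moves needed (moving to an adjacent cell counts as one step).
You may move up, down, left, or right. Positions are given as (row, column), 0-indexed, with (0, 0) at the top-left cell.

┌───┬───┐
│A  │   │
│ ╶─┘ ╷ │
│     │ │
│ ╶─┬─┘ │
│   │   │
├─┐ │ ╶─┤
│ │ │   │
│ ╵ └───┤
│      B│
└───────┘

Using BFS to find shortest path:
Start: (0, 0), End: (4, 3)
Path found:
(0,0) → (1,0) → (2,0) → (2,1) → (3,1) → (4,1) → (4,2) → (4,3)
Number of steps: 7

Solution:

┌───┬───┐
│A  │   │
│ ╶─┘ ╷ │
│↓    │ │
│ ╶─┬─┘ │
│↳ ↓│   │
├─┐ │ ╶─┤
│ │↓│   │
│ ╵ └───┤
│  ↳ → B│
└───────┘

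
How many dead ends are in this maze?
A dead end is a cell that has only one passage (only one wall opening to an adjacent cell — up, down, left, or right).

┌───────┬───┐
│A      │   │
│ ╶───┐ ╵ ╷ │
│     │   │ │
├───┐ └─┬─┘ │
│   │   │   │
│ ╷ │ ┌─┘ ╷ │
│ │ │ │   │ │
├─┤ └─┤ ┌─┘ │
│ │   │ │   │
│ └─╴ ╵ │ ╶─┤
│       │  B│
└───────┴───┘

Checking each cell for number of passages:

Dead ends found at positions:
  (2, 3)
  (3, 0)
  (3, 2)
  (4, 0)
  (5, 5)
Total dead ends: 5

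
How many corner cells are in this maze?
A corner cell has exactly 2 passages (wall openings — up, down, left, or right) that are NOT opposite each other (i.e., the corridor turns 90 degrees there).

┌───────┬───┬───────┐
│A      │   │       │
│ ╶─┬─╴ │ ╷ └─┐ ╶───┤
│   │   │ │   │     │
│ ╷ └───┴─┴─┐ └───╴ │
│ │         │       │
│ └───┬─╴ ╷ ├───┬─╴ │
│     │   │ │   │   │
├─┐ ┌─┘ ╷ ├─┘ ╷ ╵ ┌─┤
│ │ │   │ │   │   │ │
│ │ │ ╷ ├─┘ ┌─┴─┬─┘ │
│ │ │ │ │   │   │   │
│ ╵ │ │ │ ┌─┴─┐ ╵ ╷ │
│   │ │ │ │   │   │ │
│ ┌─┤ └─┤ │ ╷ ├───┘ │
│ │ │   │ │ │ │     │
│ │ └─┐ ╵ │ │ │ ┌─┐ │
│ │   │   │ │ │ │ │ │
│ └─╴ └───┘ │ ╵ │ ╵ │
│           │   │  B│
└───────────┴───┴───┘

Counting corner cells (2 non-opposite passages):
Total corners: 46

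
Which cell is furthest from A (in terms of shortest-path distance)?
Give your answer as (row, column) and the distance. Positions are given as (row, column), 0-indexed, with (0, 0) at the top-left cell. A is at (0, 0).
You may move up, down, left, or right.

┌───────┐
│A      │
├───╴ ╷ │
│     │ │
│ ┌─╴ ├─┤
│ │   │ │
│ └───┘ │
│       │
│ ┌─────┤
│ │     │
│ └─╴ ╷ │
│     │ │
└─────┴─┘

Computing BFS distances from A to all cells:
Furthest cell: (5, 3)
Distance: 14 steps

Path from A to the furthest cell:

┌───────┐
│A → ↓  │
├───╴ ╷ │
│↓ ← ↲│ │
│ ┌─╴ ├─┤
│↓│   │ │
│ └───┘ │
│↓      │
│ ┌─────┤
│↓│  ↱ ↓│
│ └─╴ ╷ │
│↳ → ↑│B│
└─────┴─┘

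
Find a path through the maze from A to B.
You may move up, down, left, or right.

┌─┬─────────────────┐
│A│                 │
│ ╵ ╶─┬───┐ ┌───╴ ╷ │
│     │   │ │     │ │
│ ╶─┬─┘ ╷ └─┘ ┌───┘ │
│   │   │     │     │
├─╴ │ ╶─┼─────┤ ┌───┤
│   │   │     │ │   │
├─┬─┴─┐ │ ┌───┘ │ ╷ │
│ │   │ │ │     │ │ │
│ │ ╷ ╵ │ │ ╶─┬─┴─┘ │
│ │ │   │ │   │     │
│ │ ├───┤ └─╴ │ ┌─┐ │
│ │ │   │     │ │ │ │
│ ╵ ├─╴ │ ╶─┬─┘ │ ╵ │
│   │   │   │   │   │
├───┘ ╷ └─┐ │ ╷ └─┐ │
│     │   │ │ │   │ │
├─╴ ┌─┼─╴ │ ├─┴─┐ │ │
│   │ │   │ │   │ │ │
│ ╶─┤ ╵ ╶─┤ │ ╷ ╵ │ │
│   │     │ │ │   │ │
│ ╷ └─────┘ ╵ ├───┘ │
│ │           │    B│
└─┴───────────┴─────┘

Finding the shortest path through the maze:
Path length: 50 steps
Directions: down → right → up → right → right → right → right → right → right → right → right → down → down → left → left → down → down → left → left → down → right → down → left → left → down → right → down → down → down → down → right → up → up → right → down → right → up → up → left → up → up → up → right → right → down → down → down → down → down → down

Solution:

┌─┬─────────────────┐
│A│↱ → → → → → → → ↓│
│ ╵ ╶─┬───┐ ┌───╴ ╷ │
│↳ ↑  │   │ │     │↓│
│ ╶─┬─┘ ╷ └─┘ ┌───┘ │
│   │   │     │↓ ← ↲│
├─╴ │ ╶─┼─────┤ ┌───┤
│   │   │     │↓│   │
├─┬─┴─┐ │ ┌───┘ │ ╷ │
│ │   │ │ │↓ ← ↲│ │ │
│ │ ╷ ╵ │ │ ╶─┬─┴─┘ │
│ │ │   │ │↳ ↓│↱ → ↓│
│ │ ├───┤ └─╴ │ ┌─┐ │
│ │ │   │↓ ← ↲│↑│ │↓│
│ ╵ ├─╴ │ ╶─┬─┘ │ ╵ │
│   │   │↳ ↓│  ↑│  ↓│
├───┘ ╷ └─┐ │ ╷ └─┐ │
│     │   │↓│ │↑ ↰│↓│
├─╴ ┌─┼─╴ │ ├─┴─┐ │ │
│   │ │   │↓│↱ ↓│↑│↓│
│ ╶─┤ ╵ ╶─┤ │ ╷ ╵ │ │
│   │     │↓│↑│↳ ↑│↓│
│ ╷ └─────┘ ╵ ├───┘ │
│ │        ↳ ↑│    B│
└─┴───────────┴─────┘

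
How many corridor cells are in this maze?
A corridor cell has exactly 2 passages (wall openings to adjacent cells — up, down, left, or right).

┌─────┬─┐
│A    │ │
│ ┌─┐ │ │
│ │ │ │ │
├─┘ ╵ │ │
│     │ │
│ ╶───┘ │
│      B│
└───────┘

Counting cells with exactly 2 passages:
Total corridor cells: 12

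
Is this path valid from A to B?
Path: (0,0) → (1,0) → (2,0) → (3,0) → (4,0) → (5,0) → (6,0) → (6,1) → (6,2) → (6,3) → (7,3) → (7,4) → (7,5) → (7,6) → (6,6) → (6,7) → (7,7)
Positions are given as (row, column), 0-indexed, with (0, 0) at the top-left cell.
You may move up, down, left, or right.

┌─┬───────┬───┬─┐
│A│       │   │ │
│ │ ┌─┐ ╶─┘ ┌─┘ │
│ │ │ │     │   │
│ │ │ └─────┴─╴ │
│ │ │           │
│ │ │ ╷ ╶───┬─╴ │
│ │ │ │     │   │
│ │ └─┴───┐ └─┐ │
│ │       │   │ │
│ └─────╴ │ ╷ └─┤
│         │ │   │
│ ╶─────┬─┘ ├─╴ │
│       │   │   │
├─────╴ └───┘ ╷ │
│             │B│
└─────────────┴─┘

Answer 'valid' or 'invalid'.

Checking path validity:
Result: All consecutive moves are passable.

valid

Correct solution:

┌─┬───────┬───┬─┐
│A│       │   │ │
│ │ ┌─┐ ╶─┘ ┌─┘ │
│↓│ │ │     │   │
│ │ │ └─────┴─╴ │
│↓│ │           │
│ │ │ ╷ ╶───┬─╴ │
│↓│ │ │     │   │
│ │ └─┴───┐ └─┐ │
│↓│       │   │ │
│ └─────╴ │ ╷ └─┤
│↓        │ │   │
│ ╶─────┬─┘ ├─╴ │
│↳ → → ↓│   │↱ ↓│
├─────╴ └───┘ ╷ │
│      ↳ → → ↑│B│
└─────────────┴─┘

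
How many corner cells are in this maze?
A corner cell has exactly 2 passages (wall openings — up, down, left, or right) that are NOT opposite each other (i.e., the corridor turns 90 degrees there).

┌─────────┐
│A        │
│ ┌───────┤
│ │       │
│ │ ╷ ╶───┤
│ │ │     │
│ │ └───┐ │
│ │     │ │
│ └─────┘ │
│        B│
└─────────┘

Counting corner cells (2 non-opposite passages):
Total corners: 7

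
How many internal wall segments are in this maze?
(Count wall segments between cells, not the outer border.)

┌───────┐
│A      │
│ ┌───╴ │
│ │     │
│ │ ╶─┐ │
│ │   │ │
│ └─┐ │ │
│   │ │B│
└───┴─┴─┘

Counting internal wall segments:
Total internal walls: 9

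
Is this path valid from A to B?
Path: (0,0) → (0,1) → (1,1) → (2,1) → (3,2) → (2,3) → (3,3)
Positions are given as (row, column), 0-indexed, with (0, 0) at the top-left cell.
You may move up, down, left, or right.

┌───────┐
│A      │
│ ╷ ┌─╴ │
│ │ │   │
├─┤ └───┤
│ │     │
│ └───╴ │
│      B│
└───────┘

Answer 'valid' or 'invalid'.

Checking path validity:
Result: Invalid move at step 4: cannot move from (2, 1) to (3, 2).

invalid

Correct solution:

┌───────┐
│A ↓    │
│ ╷ ┌─╴ │
│ │↓│   │
├─┤ └───┤
│ │↳ → ↓│
│ └───╴ │
│      B│
└───────┘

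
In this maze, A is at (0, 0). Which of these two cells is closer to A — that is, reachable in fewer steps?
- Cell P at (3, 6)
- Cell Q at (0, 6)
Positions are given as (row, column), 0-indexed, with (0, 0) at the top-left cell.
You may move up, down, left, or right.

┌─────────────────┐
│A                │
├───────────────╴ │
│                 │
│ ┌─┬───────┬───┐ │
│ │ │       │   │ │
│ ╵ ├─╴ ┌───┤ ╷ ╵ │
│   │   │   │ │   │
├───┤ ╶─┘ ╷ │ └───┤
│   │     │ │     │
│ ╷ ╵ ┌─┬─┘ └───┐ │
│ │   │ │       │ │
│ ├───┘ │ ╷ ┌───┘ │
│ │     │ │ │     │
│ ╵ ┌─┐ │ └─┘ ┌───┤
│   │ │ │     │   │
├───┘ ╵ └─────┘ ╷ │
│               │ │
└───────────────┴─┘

Shortest path A → P at (3, 6): 15 steps
Shortest path A → Q at (0, 6): 6 steps

Q is closer (6 steps vs 15 steps).

Path to P:

┌─────────────────┐
│A → → → → → → → ↓│
├───────────────╴ │
│                ↓│
│ ┌─┬───────┬───┐ │
│ │ │       │↓ ↰│↓│
│ ╵ ├─╴ ┌───┤ ╷ ╵ │
│   │   │   │P│↑ ↲│
├───┤ ╶─┘ ╷ │ └───┤
│   │     │ │     │
│ ╷ ╵ ┌─┬─┘ └───┐ │
│ │   │ │       │ │
│ ├───┘ │ ╷ ┌───┘ │
│ │     │ │ │     │
│ ╵ ┌─┐ │ └─┘ ┌───┤
│   │ │ │     │   │
├───┘ ╵ └─────┘ ╷ │
│               │ │
└───────────────┴─┘

Path to Q:

┌─────────────────┐
│A → → → → → Q    │
├───────────────╴ │
│                 │
│ ┌─┬───────┬───┐ │
│ │ │       │   │ │
│ ╵ ├─╴ ┌───┤ ╷ ╵ │
│   │   │   │ │   │
├───┤ ╶─┘ ╷ │ └───┤
│   │     │ │     │
│ ╷ ╵ ┌─┬─┘ └───┐ │
│ │   │ │       │ │
│ ├───┘ │ ╷ ┌───┘ │
│ │     │ │ │     │
│ ╵ ┌─┐ │ └─┘ ┌───┤
│   │ │ │     │   │
├───┘ ╵ └─────┘ ╷ │
│               │ │
└───────────────┴─┘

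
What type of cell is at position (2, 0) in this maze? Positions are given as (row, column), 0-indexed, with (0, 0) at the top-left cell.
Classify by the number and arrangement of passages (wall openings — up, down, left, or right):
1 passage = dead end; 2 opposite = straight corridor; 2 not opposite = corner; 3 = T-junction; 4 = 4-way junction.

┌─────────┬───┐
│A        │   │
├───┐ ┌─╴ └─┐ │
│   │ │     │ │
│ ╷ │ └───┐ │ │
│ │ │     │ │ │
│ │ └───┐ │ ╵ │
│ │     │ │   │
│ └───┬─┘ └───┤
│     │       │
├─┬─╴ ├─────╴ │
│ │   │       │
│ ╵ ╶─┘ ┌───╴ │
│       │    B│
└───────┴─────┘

Checking cell at (2, 0):
Number of passages: 2
Cell type: straight corridor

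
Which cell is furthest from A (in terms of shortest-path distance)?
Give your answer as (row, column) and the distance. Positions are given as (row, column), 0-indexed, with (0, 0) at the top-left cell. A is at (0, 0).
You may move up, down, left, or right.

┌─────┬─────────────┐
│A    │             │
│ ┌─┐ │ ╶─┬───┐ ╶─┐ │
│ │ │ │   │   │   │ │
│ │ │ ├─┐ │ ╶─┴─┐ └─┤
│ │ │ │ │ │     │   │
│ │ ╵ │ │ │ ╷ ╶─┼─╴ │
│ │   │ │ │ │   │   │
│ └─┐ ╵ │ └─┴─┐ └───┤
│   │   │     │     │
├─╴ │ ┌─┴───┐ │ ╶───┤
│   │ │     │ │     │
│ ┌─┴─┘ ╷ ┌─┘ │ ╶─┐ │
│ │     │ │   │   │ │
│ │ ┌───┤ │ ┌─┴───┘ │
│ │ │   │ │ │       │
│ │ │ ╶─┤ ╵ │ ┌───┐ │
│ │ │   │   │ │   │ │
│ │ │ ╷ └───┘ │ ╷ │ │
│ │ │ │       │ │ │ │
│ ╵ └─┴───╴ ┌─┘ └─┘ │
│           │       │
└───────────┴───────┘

Computing BFS distances from A to all cells:
Furthest cell: (3, 8)
Distance: 47 steps

Path from A to the furthest cell:

┌─────┬─────────────┐
│A    │↱ → → → ↓    │
│ ┌─┐ │ ╶─┬───┐ ╶─┐ │
│↓│ │ │↑ ↰│   │↳ ↓│ │
│ │ │ ├─┐ │ ╶─┴─┐ └─┤
│↓│ │ │ │↑│     │↳ ↓│
│ │ ╵ │ │ │ ╷ ╶─┼─╴ │
│↓│   │ │↑│ │   │B ↲│
│ └─┐ ╵ │ └─┴─┐ └───┤
│↳ ↓│   │↑ ← ↰│     │
├─╴ │ ┌─┴───┐ │ ╶───┤
│↓ ↲│ │↱ ↓  │↑│     │
│ ┌─┴─┘ ╷ ┌─┘ │ ╶─┐ │
│↓│↱ → ↑│↓│↱ ↑│   │ │
│ │ ┌───┤ │ ┌─┴───┘ │
│↓│↑│   │↓│↑│       │
│ │ │ ╶─┤ ╵ │ ┌───┐ │
│↓│↑│   │↳ ↑│ │   │ │
│ │ │ ╷ └───┘ │ ╷ │ │
│↓│↑│ │       │ │ │ │
│ ╵ └─┴───╴ ┌─┘ └─┘ │
│↳ ↑        │       │
└───────────┴───────┘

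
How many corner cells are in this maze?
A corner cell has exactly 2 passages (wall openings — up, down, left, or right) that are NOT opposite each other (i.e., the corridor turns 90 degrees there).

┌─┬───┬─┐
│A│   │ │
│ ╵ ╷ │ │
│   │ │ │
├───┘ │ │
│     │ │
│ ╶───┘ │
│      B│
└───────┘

Counting corner cells (2 non-opposite passages):
Total corners: 8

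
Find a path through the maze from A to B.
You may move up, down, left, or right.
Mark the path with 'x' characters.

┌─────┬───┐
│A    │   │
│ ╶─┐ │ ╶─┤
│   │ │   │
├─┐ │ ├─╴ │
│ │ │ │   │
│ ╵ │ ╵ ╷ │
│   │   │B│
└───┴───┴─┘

Finding the shortest path through the maze:
Path length: 9 steps
Directions: right → right → down → down → down → right → up → right → down

Solution:

┌─────┬───┐
│A x x│   │
│ ╶─┐ │ ╶─┤
│   │x│   │
├─┐ │ ├─╴ │
│ │ │x│x x│
│ ╵ │ ╵ ╷ │
│   │x x│B│
└───┴───┴─┘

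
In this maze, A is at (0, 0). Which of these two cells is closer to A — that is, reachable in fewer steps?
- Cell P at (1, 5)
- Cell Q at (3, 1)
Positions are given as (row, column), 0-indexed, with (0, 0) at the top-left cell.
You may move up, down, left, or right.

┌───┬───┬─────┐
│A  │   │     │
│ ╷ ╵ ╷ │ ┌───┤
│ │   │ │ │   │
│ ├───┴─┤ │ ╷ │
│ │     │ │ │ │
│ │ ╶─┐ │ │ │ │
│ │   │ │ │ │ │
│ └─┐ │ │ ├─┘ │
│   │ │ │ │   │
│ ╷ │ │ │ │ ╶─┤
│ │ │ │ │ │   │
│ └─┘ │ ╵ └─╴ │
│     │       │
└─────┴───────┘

Shortest path A → P at (1, 5): 30 steps
Shortest path A → Q at (3, 1): 12 steps

Q is closer (12 steps vs 30 steps).

Path to P:

┌───┬───┬─────┐
│A  │   │     │
│ ╷ ╵ ╷ │ ┌───┤
│↓│   │ │ │P ↰│
│ ├───┴─┤ │ ╷ │
│↓│↱ → ↓│ │ │↑│
│ │ ╶─┐ │ │ │ │
│↓│↑ ↰│↓│ │ │↑│
│ └─┐ │ │ ├─┘ │
│↓  │↑│↓│ │↱ ↑│
│ ╷ │ │ │ │ ╶─┤
│↓│ │↑│↓│ │↑ ↰│
│ └─┘ │ ╵ └─╴ │
│↳ → ↑│↳ → → ↑│
└─────┴───────┘

Path to Q:

┌───┬───┬─────┐
│A  │   │     │
│ ╷ ╵ ╷ │ ┌───┤
│↓│   │ │ │   │
│ ├───┴─┤ │ ╷ │
│↓│     │ │ │ │
│ │ ╶─┐ │ │ │ │
│↓│Q ↰│ │ │ │ │
│ └─┐ │ │ ├─┘ │
│↓  │↑│ │ │   │
│ ╷ │ │ │ │ ╶─┤
│↓│ │↑│ │ │   │
│ └─┘ │ ╵ └─╴ │
│↳ → ↑│       │
└─────┴───────┘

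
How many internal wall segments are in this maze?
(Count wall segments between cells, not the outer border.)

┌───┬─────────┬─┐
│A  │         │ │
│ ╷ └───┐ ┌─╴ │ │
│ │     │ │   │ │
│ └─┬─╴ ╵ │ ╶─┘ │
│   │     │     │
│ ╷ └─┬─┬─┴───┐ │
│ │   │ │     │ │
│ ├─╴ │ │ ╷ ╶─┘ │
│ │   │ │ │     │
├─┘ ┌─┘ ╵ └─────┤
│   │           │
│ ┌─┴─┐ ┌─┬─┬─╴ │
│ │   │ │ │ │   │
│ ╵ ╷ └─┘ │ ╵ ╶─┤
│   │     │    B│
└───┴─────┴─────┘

Counting internal wall segments:
Total internal walls: 49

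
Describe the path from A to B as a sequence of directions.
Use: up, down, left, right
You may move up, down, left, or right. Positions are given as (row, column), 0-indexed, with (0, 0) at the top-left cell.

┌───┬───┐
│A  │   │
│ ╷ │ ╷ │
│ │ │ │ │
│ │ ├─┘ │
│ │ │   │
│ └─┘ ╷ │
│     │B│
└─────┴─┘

Finding the path and converting it to directions:
Path through cells: (0,0) → (1,0) → (2,0) → (3,0) → (3,1) → (3,2) → (2,2) → (2,3) → (3,3)
Directions: down, down, down, right, right, up, right, down

Solution:

┌───┬───┐
│A  │   │
│ ╷ │ ╷ │
│↓│ │ │ │
│ │ ├─┘ │
│↓│ │↱ ↓│
│ └─┘ ╷ │
│↳ → ↑│B│
└─────┴─┘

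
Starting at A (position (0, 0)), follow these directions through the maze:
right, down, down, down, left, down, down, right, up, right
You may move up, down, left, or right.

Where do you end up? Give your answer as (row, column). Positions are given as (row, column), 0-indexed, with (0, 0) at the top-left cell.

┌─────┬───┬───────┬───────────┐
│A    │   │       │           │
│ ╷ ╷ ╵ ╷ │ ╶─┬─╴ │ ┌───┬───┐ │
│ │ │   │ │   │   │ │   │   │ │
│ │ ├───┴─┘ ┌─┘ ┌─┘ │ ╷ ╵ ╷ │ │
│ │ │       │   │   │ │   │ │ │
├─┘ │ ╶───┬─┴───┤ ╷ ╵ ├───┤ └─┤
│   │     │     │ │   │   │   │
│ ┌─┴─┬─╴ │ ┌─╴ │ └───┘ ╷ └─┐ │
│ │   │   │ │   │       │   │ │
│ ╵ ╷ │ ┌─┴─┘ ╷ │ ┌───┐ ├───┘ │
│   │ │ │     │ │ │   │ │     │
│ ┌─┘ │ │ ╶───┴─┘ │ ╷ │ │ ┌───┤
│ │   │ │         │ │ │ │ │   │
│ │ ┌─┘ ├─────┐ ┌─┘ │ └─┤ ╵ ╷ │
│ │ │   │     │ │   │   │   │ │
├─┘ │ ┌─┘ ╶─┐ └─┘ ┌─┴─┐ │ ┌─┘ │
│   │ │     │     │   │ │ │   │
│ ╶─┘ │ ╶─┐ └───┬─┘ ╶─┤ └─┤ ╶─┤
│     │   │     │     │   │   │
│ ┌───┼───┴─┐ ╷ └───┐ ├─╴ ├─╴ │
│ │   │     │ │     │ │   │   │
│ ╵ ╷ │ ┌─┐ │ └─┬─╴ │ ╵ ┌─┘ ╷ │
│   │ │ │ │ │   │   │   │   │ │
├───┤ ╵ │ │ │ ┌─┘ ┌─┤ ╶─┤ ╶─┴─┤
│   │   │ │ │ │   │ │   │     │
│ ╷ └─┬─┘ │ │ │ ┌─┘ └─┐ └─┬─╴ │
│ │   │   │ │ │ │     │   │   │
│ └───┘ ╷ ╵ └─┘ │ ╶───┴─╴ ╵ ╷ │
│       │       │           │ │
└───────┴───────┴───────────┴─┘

Following directions step by step:
Start: (0, 0)
  right: (0, 0) → (0, 1)
  down: (0, 1) → (1, 1)
  down: (1, 1) → (2, 1)
  down: (2, 1) → (3, 1)
  left: (3, 1) → (3, 0)
  down: (3, 0) → (4, 0)
  down: (4, 0) → (5, 0)
  right: (5, 0) → (5, 1)
  up: (5, 1) → (4, 1)
  right: (4, 1) → (4, 2)
Final position: (4, 2)

Path taken:

┌─────┬───┬───────┬───────────┐
│A ↓  │   │       │           │
│ ╷ ╷ ╵ ╷ │ ╶─┬─╴ │ ┌───┬───┐ │
│ │↓│   │ │   │   │ │   │   │ │
│ │ ├───┴─┘ ┌─┘ ┌─┘ │ ╷ ╵ ╷ │ │
│ │↓│       │   │   │ │   │ │ │
├─┘ │ ╶───┬─┴───┤ ╷ ╵ ├───┤ └─┤
│↓ ↲│     │     │ │   │   │   │
│ ┌─┴─┬─╴ │ ┌─╴ │ └───┘ ╷ └─┐ │
│↓│↱ B│   │ │   │       │   │ │
│ ╵ ╷ │ ┌─┴─┘ ╷ │ ┌───┐ ├───┘ │
│↳ ↑│ │ │     │ │ │   │ │     │
│ ┌─┘ │ │ ╶───┴─┘ │ ╷ │ │ ┌───┤
│ │   │ │         │ │ │ │ │   │
│ │ ┌─┘ ├─────┐ ┌─┘ │ └─┤ ╵ ╷ │
│ │ │   │     │ │   │   │   │ │
├─┘ │ ┌─┘ ╶─┐ └─┘ ┌─┴─┐ │ ┌─┘ │
│   │ │     │     │   │ │ │   │
│ ╶─┘ │ ╶─┐ └───┬─┘ ╶─┤ └─┤ ╶─┤
│     │   │     │     │   │   │
│ ┌───┼───┴─┐ ╷ └───┐ ├─╴ ├─╴ │
│ │   │     │ │     │ │   │   │
│ ╵ ╷ │ ┌─┐ │ └─┬─╴ │ ╵ ┌─┘ ╷ │
│   │ │ │ │ │   │   │   │   │ │
├───┤ ╵ │ │ │ ┌─┘ ┌─┤ ╶─┤ ╶─┴─┤
│   │   │ │ │ │   │ │   │     │
│ ╷ └─┬─┘ │ │ │ ┌─┘ └─┐ └─┬─╴ │
│ │   │   │ │ │ │     │   │   │
│ └───┘ ╷ ╵ └─┘ │ ╶───┴─╴ ╵ ╷ │
│       │       │           │ │
└───────┴───────┴───────────┴─┘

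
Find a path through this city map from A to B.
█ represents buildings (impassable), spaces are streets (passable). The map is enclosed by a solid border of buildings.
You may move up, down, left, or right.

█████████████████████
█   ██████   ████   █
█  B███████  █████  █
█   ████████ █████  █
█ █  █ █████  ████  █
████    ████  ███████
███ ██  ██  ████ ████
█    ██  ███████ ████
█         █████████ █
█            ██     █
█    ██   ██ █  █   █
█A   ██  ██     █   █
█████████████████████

Finding the shortest path from A to B:
Movement: cardinal only
Path length: 19 steps
Directions: up → up → up → right → right → right → right → right → right → up → up → up → left → left → left → up → left → up → up

Solution:

█████████████████████
█   ██████   ████   █
█  B███████  █████  █
█  ↑████████ █████  █
█ █↑↰█ █████  ████  █
████↑←←↰████  ███████
███ ██ ↑██  ████ ████
█    ██↑ ███████ ████
█↱→→→→→↑  █████████ █
█↑           ██     █
█↑   ██   ██ █  █   █
█A   ██  ██     █   █
█████████████████████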